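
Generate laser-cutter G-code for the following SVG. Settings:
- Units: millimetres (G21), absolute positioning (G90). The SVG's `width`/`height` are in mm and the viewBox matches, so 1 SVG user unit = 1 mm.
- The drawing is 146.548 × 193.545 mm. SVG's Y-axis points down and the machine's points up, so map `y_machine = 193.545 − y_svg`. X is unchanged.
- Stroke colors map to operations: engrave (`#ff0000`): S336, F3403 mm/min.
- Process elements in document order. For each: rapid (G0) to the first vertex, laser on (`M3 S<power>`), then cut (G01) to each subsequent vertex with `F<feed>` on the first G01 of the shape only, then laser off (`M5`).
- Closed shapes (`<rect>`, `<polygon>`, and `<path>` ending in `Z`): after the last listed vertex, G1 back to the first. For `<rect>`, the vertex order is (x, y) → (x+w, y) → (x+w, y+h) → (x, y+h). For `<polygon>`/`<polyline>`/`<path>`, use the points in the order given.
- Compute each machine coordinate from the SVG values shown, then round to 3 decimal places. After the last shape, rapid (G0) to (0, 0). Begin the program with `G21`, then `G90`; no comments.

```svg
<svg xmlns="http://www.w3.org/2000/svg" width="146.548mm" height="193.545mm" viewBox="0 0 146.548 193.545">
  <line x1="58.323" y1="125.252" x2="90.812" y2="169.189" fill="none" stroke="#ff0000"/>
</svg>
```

viewBox `0 0 146.548 193.545` with mm width/height → 1 unit = 1 mm. Flip: y_m = 193.545 − y_svg.

**Shape 1** — `<line>` line segment, stroke `#ff0000` → engrave (S336, F3403). Machine vertices: (58.323,68.293) → (90.812,24.356). Open path.

G21
G90
G0 X58.323 Y68.293
M3 S336
G01 X90.812 Y24.356 F3403
M5
G0 X0.000 Y0.000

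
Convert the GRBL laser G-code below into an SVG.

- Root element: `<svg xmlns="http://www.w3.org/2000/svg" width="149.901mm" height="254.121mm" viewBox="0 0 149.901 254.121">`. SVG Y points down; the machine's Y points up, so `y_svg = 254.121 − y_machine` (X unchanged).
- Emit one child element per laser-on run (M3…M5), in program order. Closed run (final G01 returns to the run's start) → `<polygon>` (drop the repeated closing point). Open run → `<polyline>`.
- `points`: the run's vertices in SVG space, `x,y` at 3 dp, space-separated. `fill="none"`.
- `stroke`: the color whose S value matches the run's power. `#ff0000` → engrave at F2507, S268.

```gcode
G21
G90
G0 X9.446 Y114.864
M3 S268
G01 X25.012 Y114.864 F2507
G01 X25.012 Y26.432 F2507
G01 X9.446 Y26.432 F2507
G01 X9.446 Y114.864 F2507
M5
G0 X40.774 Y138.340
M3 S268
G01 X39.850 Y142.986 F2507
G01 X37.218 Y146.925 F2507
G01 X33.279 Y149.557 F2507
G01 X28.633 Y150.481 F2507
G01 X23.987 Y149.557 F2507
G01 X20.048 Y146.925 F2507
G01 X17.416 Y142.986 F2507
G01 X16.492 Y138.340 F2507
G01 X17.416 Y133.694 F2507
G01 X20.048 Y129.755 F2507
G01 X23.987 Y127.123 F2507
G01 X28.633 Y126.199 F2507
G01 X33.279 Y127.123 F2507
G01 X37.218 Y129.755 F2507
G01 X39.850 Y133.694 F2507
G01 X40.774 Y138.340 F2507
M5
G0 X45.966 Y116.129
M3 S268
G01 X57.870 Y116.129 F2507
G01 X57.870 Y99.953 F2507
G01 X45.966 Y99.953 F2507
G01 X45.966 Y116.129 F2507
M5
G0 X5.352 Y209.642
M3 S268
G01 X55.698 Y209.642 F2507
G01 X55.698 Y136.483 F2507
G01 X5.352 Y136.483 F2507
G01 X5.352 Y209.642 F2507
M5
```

y_svg = 254.121 − y_m. Every run uses S268, so all elements get stroke `#ff0000` (engrave).

[1] closed run; points: 9.446,139.257 25.012,139.257 25.012,227.689 9.446,227.689

[2] closed run; points: 40.774,115.781 39.850,111.135 37.218,107.196 33.279,104.564 28.633,103.640 23.987,104.564 20.048,107.196 17.416,111.135 16.492,115.781 17.416,120.427 20.048,124.366 23.987,126.998 28.633,127.922 33.279,126.998 37.218,124.366 39.850,120.427

[3] closed run; points: 45.966,137.992 57.870,137.992 57.870,154.168 45.966,154.168

[4] closed run; points: 5.352,44.479 55.698,44.479 55.698,117.638 5.352,117.638

<svg xmlns="http://www.w3.org/2000/svg" width="149.901mm" height="254.121mm" viewBox="0 0 149.901 254.121">
  <polygon points="9.446,139.257 25.012,139.257 25.012,227.689 9.446,227.689" fill="none" stroke="#ff0000"/>
  <polygon points="40.774,115.781 39.850,111.135 37.218,107.196 33.279,104.564 28.633,103.640 23.987,104.564 20.048,107.196 17.416,111.135 16.492,115.781 17.416,120.427 20.048,124.366 23.987,126.998 28.633,127.922 33.279,126.998 37.218,124.366 39.850,120.427" fill="none" stroke="#ff0000"/>
  <polygon points="45.966,137.992 57.870,137.992 57.870,154.168 45.966,154.168" fill="none" stroke="#ff0000"/>
  <polygon points="5.352,44.479 55.698,44.479 55.698,117.638 5.352,117.638" fill="none" stroke="#ff0000"/>
</svg>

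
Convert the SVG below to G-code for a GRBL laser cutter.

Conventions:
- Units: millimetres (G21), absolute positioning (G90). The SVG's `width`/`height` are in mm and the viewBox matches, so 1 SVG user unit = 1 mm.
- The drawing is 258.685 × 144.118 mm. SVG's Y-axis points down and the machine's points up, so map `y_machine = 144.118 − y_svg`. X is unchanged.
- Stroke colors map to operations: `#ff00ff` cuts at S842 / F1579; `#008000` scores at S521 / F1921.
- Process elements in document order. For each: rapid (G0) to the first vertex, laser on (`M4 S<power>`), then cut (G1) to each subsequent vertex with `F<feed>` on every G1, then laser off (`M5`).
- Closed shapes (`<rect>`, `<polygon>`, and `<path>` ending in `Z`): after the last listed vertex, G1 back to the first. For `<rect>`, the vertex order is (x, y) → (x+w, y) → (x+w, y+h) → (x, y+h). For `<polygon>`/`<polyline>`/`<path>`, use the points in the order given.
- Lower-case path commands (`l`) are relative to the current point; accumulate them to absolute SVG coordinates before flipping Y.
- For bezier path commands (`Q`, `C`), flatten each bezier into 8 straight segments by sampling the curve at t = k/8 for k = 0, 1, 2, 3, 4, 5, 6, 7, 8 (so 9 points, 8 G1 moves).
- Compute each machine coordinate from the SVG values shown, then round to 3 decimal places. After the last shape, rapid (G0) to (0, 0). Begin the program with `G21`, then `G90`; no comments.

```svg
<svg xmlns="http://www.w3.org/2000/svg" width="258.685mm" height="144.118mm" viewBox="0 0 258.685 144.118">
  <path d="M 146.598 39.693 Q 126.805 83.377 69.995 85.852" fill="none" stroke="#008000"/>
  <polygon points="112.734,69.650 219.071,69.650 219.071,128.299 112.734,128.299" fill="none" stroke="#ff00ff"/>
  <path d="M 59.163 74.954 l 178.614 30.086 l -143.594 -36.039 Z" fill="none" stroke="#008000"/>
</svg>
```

viewBox `0 0 258.685 144.118` with mm width/height → 1 unit = 1 mm. Flip: y_m = 144.118 − y_svg.

**Shape 1** — `<path>` quadratic bezier, stroke `#008000` → score (S521, F1921). Control points (SVG): P0=(146.598,39.693), P1=(126.805,83.377), P2=(69.995,85.852); sampled at t=k/8. Machine vertices: (146.598,104.425) → (141.071,94.148) → (134.388,85.159) → (126.548,77.457) → (117.551,71.043) → (107.397,65.917) → (96.086,62.079) → (83.619,59.529) → (69.995,58.266). Open path.

**Shape 2** — `<polygon>` rectangle, stroke `#ff00ff` → cut (S842, F1579). Machine vertices: (112.734,74.468) → (219.071,74.468) → (219.071,15.819) → (112.734,15.819) → (112.734,74.468). Closed: final G1 returns to the first vertex.

**Shape 3** — `<path>` closed polygon, stroke `#008000` → score (S521, F1921). Machine vertices: (59.163,69.164) → (237.777,39.078) → (94.183,75.117) → (59.163,69.164). Closed: final G1 returns to the first vertex.

G21
G90
G0 X146.598 Y104.425
M4 S521
G1 X141.071 Y94.148 F1921
G1 X134.388 Y85.159 F1921
G1 X126.548 Y77.457 F1921
G1 X117.551 Y71.043 F1921
G1 X107.397 Y65.917 F1921
G1 X96.086 Y62.079 F1921
G1 X83.619 Y59.529 F1921
G1 X69.995 Y58.266 F1921
M5
G0 X112.734 Y74.468
M4 S842
G1 X219.071 Y74.468 F1579
G1 X219.071 Y15.819 F1579
G1 X112.734 Y15.819 F1579
G1 X112.734 Y74.468 F1579
M5
G0 X59.163 Y69.164
M4 S521
G1 X237.777 Y39.078 F1921
G1 X94.183 Y75.117 F1921
G1 X59.163 Y69.164 F1921
M5
G0 X0.000 Y0.000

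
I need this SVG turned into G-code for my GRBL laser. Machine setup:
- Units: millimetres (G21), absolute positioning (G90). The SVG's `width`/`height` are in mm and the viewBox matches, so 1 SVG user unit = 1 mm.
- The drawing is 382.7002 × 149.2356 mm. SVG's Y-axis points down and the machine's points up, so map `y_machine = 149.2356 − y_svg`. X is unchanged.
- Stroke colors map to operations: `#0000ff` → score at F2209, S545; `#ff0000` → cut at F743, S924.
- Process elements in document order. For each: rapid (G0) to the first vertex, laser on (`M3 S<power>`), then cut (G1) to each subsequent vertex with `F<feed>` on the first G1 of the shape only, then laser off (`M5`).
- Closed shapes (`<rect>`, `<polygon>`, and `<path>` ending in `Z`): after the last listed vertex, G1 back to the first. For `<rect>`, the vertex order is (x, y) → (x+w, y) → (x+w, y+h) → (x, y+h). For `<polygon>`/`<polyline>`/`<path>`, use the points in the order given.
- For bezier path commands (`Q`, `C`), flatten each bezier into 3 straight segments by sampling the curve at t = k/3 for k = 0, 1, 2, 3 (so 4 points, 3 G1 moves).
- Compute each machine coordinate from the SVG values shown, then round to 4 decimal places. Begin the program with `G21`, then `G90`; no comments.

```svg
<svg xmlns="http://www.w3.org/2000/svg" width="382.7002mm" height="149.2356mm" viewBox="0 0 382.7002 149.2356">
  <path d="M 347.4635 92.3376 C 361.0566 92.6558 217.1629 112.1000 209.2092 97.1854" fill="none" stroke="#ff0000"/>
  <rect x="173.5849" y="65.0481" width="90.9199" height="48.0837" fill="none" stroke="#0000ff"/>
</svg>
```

viewBox `0 0 382.7002 149.2356` with mm width/height → 1 unit = 1 mm. Flip: y_m = 149.2356 − y_svg.

**Shape 1** — `<path>` cubic bezier, stroke `#ff0000` → cut (S924, F743). Control points (SVG): P0=(347.4635,92.3376), P1=(361.0566,92.6558), P2=(217.1629,112.1000), P3=(209.2092,97.1854); sampled at t=k/3. Machine vertices: (347.4635,56.8980) → (319.4287,52.1854) → (251.6086,46.6076) → (209.2092,52.0502). Open path.

**Shape 2** — `<rect>` rectangle, stroke `#0000ff` → score (S545, F2209). Machine vertices: (173.5849,84.1875) → (264.5048,84.1875) → (264.5048,36.1038) → (173.5849,36.1038) → (173.5849,84.1875). Closed: final G1 returns to the first vertex.

G21
G90
G0 X347.4635 Y56.8980
M3 S924
G1 X319.4287 Y52.1854 F743
G1 X251.6086 Y46.6076
G1 X209.2092 Y52.0502
M5
G0 X173.5849 Y84.1875
M3 S545
G1 X264.5048 Y84.1875 F2209
G1 X264.5048 Y36.1038
G1 X173.5849 Y36.1038
G1 X173.5849 Y84.1875
M5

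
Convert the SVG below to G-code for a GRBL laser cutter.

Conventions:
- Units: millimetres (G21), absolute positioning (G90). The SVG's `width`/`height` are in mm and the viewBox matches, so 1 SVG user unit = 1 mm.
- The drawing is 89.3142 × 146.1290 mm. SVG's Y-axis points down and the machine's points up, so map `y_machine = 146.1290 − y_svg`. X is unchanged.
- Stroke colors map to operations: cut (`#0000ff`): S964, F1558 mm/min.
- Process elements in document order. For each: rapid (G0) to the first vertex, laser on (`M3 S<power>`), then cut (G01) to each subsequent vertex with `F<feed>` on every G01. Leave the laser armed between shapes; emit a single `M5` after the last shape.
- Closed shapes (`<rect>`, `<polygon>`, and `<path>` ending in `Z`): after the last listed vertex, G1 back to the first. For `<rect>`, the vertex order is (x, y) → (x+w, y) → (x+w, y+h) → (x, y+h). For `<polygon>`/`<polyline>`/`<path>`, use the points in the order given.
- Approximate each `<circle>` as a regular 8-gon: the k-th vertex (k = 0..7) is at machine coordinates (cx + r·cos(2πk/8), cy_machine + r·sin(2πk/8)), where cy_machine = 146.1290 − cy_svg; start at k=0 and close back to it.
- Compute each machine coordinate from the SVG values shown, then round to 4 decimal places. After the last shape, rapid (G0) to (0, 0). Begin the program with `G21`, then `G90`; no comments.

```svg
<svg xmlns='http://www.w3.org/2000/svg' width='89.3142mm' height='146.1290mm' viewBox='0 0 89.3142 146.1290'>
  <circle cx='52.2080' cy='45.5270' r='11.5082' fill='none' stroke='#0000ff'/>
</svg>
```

G21
G90
G0 X63.7162 Y100.6020
M3 S964
G01 X60.3455 Y108.7395 F1558
G01 X52.2080 Y112.1102 F1558
G01 X44.0705 Y108.7395 F1558
G01 X40.6998 Y100.6020 F1558
G01 X44.0705 Y92.4645 F1558
G01 X52.2080 Y89.0938 F1558
G01 X60.3455 Y92.4645 F1558
G01 X63.7162 Y100.6020 F1558
M5
G0 X0.0000 Y0.0000

viewBox `0 0 89.3142 146.1290` with mm width/height → 1 unit = 1 mm. Flip: y_m = 146.1290 − y_svg.

**Shape 1** — `<circle>` circle, stroke `#0000ff` → cut (S964, F1558). Machine vertices: (63.7162,100.6020) → (60.3455,108.7395) → (52.2080,112.1102) → (44.0705,108.7395) → (40.6998,100.6020) → (44.0705,92.4645) → (52.2080,89.0938) → (60.3455,92.4645) → (63.7162,100.6020). Closed: final G1 returns to the first vertex.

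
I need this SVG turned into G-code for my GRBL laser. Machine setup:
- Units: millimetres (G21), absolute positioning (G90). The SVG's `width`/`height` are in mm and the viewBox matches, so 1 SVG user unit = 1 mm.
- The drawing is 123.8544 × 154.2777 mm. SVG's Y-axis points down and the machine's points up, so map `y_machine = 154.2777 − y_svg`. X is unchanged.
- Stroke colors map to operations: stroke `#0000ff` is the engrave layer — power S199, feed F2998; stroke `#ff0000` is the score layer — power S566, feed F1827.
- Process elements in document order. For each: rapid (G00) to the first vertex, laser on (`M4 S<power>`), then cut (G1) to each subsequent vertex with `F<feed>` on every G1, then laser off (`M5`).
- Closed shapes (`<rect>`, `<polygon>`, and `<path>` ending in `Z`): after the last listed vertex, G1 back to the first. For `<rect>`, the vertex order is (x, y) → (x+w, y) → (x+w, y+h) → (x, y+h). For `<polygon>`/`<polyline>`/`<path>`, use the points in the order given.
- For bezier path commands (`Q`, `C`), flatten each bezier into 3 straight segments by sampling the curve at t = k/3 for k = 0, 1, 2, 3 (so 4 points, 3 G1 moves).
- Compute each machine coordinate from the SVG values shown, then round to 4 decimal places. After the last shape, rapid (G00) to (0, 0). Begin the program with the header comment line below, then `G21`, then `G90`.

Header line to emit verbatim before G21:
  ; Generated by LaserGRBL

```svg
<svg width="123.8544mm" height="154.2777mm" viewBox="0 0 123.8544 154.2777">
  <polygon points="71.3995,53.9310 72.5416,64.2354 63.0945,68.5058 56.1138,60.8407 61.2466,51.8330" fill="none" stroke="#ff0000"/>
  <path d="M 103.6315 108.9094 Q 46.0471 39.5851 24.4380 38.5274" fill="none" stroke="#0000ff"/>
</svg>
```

; Generated by LaserGRBL
G21
G90
G00 X71.3995 Y100.3467
M4 S566
G1 X72.5416 Y90.0423 F1827
G1 X63.0945 Y85.7719 F1827
G1 X56.1138 Y93.4370 F1827
G1 X61.2466 Y102.4447 F1827
G1 X71.3995 Y100.3467 F1827
M5
G00 X103.6315 Y45.3683
M4 S199
G1 X69.2392 Y83.9993 F2998
G1 X42.8413 Y107.4600 F2998
G1 X24.4380 Y115.7503 F2998
M5
G00 X0.0000 Y0.0000

viewBox `0 0 123.8544 154.2777` with mm width/height → 1 unit = 1 mm. Flip: y_m = 154.2777 − y_svg.

**Shape 1** — `<polygon>` regular polygon, stroke `#ff0000` → score (S566, F1827). Machine vertices: (71.3995,100.3467) → (72.5416,90.0423) → (63.0945,85.7719) → (56.1138,93.4370) → (61.2466,102.4447) → (71.3995,100.3467). Closed: final G1 returns to the first vertex.

**Shape 2** — `<path>` quadratic bezier, stroke `#0000ff` → engrave (S199, F2998). Control points (SVG): P0=(103.6315,108.9094), P1=(46.0471,39.5851), P2=(24.4380,38.5274); sampled at t=k/3. Machine vertices: (103.6315,45.3683) → (69.2392,83.9993) → (42.8413,107.4600) → (24.4380,115.7503). Open path.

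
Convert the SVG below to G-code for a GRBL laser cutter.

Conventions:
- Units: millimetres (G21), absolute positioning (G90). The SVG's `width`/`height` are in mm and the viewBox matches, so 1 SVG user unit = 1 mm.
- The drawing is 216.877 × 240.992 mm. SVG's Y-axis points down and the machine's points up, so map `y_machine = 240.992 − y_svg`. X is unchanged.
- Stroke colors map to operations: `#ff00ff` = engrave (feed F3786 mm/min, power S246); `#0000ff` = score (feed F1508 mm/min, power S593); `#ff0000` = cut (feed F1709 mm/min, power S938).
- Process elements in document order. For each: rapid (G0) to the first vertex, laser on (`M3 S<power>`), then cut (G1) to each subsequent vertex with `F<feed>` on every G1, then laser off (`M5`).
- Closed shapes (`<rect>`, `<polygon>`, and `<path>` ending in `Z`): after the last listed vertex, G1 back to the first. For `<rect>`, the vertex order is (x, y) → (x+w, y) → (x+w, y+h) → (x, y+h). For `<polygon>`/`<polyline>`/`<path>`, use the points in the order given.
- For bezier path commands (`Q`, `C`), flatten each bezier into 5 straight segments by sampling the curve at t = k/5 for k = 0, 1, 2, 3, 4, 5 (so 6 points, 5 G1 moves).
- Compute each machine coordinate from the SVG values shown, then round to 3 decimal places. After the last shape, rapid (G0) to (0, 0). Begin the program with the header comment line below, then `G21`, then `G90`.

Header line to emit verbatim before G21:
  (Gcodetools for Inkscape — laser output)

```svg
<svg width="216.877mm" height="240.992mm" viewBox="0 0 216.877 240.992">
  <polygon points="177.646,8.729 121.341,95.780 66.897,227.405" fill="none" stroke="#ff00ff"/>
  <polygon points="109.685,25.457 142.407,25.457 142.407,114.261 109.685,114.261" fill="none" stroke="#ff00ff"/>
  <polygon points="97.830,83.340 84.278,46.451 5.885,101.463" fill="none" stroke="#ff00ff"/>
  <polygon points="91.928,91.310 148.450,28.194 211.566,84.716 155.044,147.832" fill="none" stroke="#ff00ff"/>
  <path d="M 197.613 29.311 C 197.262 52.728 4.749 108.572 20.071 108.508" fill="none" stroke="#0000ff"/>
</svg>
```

viewBox `0 0 216.877 240.992` with mm width/height → 1 unit = 1 mm. Flip: y_m = 240.992 − y_svg.

**Shape 1** — `<polygon>` closed polygon, stroke `#ff00ff` → engrave (S246, F3786). Machine vertices: (177.646,232.263) → (121.341,145.212) → (66.897,13.587) → (177.646,232.263). Closed: final G1 returns to the first vertex.

**Shape 2** — `<polygon>` rectangle, stroke `#ff00ff` → engrave (S246, F3786). Machine vertices: (109.685,215.535) → (142.407,215.535) → (142.407,126.731) → (109.685,126.731) → (109.685,215.535). Closed: final G1 returns to the first vertex.

**Shape 3** — `<polygon>` closed polygon, stroke `#ff00ff` → engrave (S246, F3786). Machine vertices: (97.830,157.652) → (84.278,194.541) → (5.885,139.529) → (97.830,157.652). Closed: final G1 returns to the first vertex.

**Shape 4** — `<polygon>` regular polygon, stroke `#ff00ff` → engrave (S246, F3786). Machine vertices: (91.928,149.682) → (148.450,212.798) → (211.566,156.276) → (155.044,93.160) → (91.928,149.682). Closed: final G1 returns to the first vertex.

**Shape 5** — `<path>` cubic bezier, stroke `#0000ff` → score (S593, F1508). Control points (SVG): P0=(197.613,29.311), P1=(197.262,52.728), P2=(4.749,108.572), P3=(20.071,108.508); sampled at t=k/5. Machine vertices: (197.613,211.681) → (177.543,194.446) → (130.554,173.669) → (75.846,153.590) → (32.618,138.448) → (20.071,132.484). Open path.

(Gcodetools for Inkscape — laser output)
G21
G90
G0 X177.646 Y232.263
M3 S246
G1 X121.341 Y145.212 F3786
G1 X66.897 Y13.587 F3786
G1 X177.646 Y232.263 F3786
M5
G0 X109.685 Y215.535
M3 S246
G1 X142.407 Y215.535 F3786
G1 X142.407 Y126.731 F3786
G1 X109.685 Y126.731 F3786
G1 X109.685 Y215.535 F3786
M5
G0 X97.830 Y157.652
M3 S246
G1 X84.278 Y194.541 F3786
G1 X5.885 Y139.529 F3786
G1 X97.830 Y157.652 F3786
M5
G0 X91.928 Y149.682
M3 S246
G1 X148.450 Y212.798 F3786
G1 X211.566 Y156.276 F3786
G1 X155.044 Y93.160 F3786
G1 X91.928 Y149.682 F3786
M5
G0 X197.613 Y211.681
M3 S593
G1 X177.543 Y194.446 F1508
G1 X130.554 Y173.669 F1508
G1 X75.846 Y153.590 F1508
G1 X32.618 Y138.448 F1508
G1 X20.071 Y132.484 F1508
M5
G0 X0.000 Y0.000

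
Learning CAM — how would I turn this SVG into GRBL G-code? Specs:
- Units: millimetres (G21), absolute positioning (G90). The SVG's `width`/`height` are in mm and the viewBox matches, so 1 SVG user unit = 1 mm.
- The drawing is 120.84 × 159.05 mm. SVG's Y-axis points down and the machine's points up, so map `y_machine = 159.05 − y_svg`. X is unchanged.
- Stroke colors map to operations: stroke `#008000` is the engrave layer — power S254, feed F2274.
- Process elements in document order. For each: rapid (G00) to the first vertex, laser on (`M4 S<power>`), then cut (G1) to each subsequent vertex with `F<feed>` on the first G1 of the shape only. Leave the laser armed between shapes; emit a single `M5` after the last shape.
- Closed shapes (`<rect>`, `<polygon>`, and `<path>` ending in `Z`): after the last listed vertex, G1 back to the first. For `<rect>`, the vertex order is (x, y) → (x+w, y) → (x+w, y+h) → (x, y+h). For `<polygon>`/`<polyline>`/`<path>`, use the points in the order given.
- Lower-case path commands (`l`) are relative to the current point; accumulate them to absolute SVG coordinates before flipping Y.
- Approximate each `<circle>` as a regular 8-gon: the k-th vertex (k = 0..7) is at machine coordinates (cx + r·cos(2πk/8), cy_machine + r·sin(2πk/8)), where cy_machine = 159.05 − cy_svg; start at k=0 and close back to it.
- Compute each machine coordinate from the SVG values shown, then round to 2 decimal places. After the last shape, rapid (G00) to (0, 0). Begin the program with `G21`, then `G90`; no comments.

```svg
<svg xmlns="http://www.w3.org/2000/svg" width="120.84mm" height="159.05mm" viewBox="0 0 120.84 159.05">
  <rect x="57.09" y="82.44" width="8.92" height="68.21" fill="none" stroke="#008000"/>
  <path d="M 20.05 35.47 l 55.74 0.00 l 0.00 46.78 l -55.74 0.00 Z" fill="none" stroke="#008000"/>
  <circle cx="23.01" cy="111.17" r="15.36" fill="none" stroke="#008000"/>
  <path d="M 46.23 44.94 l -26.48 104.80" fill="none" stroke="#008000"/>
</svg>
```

viewBox `0 0 120.84 159.05` with mm width/height → 1 unit = 1 mm. Flip: y_m = 159.05 − y_svg.

**Shape 1** — `<rect>` rectangle, stroke `#008000` → engrave (S254, F2274). Machine vertices: (57.09,76.61) → (66.01,76.61) → (66.01,8.40) → (57.09,8.40) → (57.09,76.61). Closed: final G1 returns to the first vertex.

**Shape 2** — `<path>` rectangle, stroke `#008000` → engrave (S254, F2274). Machine vertices: (20.05,123.58) → (75.79,123.58) → (75.79,76.80) → (20.05,76.80) → (20.05,123.58). Closed: final G1 returns to the first vertex.

**Shape 3** — `<circle>` circle, stroke `#008000` → engrave (S254, F2274). Machine vertices: (38.37,47.88) → (33.87,58.74) → (23.01,63.24) → (12.15,58.74) → (7.65,47.88) → (12.15,37.02) → (23.01,32.52) → (33.87,37.02) → (38.37,47.88). Closed: final G1 returns to the first vertex.

**Shape 4** — `<path>` line segment, stroke `#008000` → engrave (S254, F2274). Machine vertices: (46.23,114.11) → (19.75,9.31). Open path.

G21
G90
G00 X57.09 Y76.61
M4 S254
G1 X66.01 Y76.61 F2274
G1 X66.01 Y8.40
G1 X57.09 Y8.40
G1 X57.09 Y76.61
G00 X20.05 Y123.58
M4 S254
G1 X75.79 Y123.58 F2274
G1 X75.79 Y76.80
G1 X20.05 Y76.80
G1 X20.05 Y123.58
G00 X38.37 Y47.88
M4 S254
G1 X33.87 Y58.74 F2274
G1 X23.01 Y63.24
G1 X12.15 Y58.74
G1 X7.65 Y47.88
G1 X12.15 Y37.02
G1 X23.01 Y32.52
G1 X33.87 Y37.02
G1 X38.37 Y47.88
G00 X46.23 Y114.11
M4 S254
G1 X19.75 Y9.31 F2274
M5
G00 X0.00 Y0.00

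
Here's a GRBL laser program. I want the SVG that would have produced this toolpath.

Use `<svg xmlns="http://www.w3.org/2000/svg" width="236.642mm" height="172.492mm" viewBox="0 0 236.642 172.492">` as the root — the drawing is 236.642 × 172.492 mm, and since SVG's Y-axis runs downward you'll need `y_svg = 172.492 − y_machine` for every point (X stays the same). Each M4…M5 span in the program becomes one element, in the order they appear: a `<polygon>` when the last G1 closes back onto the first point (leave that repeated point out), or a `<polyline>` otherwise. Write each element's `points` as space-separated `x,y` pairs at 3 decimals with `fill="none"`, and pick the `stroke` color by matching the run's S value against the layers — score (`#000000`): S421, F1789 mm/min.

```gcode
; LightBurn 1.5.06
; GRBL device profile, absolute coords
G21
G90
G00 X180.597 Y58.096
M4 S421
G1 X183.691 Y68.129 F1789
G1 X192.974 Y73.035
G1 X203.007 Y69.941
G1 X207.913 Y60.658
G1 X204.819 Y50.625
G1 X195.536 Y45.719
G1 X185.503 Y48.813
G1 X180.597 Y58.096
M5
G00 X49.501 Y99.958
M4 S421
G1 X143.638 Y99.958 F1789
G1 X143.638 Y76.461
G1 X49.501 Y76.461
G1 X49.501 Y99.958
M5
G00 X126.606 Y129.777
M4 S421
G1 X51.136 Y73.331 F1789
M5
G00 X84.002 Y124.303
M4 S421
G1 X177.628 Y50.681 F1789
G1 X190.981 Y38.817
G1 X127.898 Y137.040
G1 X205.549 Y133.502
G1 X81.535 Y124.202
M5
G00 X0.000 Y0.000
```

Machine Y-up, SVG Y-down with viewBox height 172.492, so y_svg = 172.492 − y_machine; X carries over. Every run uses S421, so all elements get stroke `#000000` (score).

Run 1: The run returns to its start, so emit a `<polygon>` with points (Y-flipped): 180.597,114.396 183.691,104.363 192.974,99.457 203.007,102.551 207.913,111.834 204.819,121.867 195.536,126.773 185.503,123.679.

Run 2: The run returns to its start, so emit a `<polygon>` with points (Y-flipped): 49.501,72.534 143.638,72.534 143.638,96.031 49.501,96.031.

Run 3: The run is open, so emit a `<polyline>` with points (Y-flipped): 126.606,42.715 51.136,99.161.

Run 4: The run is open, so emit a `<polyline>` with points (Y-flipped): 84.002,48.189 177.628,121.811 190.981,133.675 127.898,35.452 205.549,38.990 81.535,48.290.

<svg xmlns="http://www.w3.org/2000/svg" width="236.642mm" height="172.492mm" viewBox="0 0 236.642 172.492">
  <polygon points="180.597,114.396 183.691,104.363 192.974,99.457 203.007,102.551 207.913,111.834 204.819,121.867 195.536,126.773 185.503,123.679" fill="none" stroke="#000000"/>
  <polygon points="49.501,72.534 143.638,72.534 143.638,96.031 49.501,96.031" fill="none" stroke="#000000"/>
  <polyline points="126.606,42.715 51.136,99.161" fill="none" stroke="#000000"/>
  <polyline points="84.002,48.189 177.628,121.811 190.981,133.675 127.898,35.452 205.549,38.990 81.535,48.290" fill="none" stroke="#000000"/>
</svg>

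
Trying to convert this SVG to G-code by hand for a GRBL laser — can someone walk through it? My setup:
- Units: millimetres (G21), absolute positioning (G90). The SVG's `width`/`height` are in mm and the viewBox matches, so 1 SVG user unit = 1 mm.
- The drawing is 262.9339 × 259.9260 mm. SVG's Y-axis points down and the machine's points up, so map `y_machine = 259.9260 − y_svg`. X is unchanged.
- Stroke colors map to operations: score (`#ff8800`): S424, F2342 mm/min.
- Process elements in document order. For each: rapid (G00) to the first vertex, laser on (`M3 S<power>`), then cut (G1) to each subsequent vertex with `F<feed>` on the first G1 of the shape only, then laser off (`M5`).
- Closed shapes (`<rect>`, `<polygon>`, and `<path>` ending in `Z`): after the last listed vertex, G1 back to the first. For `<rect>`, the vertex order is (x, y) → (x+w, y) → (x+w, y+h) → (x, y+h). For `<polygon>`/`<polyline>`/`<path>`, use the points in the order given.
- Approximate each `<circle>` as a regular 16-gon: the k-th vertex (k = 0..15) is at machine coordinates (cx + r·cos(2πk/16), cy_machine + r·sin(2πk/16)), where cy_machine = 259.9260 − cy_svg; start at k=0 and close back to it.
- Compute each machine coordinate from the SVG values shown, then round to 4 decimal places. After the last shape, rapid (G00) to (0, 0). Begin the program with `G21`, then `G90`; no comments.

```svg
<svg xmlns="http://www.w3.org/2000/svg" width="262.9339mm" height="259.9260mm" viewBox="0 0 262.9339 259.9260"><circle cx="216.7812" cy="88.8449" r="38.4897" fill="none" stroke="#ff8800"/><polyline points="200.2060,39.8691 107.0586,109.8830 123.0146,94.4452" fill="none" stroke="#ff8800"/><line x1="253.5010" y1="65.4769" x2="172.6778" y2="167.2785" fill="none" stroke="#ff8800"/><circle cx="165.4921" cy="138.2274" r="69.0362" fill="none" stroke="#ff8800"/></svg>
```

Since the viewBox matches the mm dimensions, user units are millimetres directly. The only transform is the Y-flip y_m = 259.9260 − y_svg.

Shape 1 is a circle drawn with `<circle>`. Its stroke #ff8800 means score at S424, F2342. After flipping Y the toolpath is (255.2709,171.0811) → (252.3410,185.8105) → (243.9975,198.2974) → (231.5106,206.6409) → (216.7812,209.5708) → (202.0518,206.6409) → (189.5649,198.2974) → (181.2214,185.8105) → (178.2915,171.0811) → (181.2214,156.3517) → (189.5649,143.8648) → (202.0518,135.5213) → (216.7812,132.5914) → (231.5106,135.5213) → (243.9975,143.8648) → (252.3410,156.3517) → (255.2709,171.0811), returning to the start.

Shape 2 is a open polyline drawn with `<polyline>`. Its stroke #ff8800 means score at S424, F2342. After flipping Y the toolpath is (200.2060,220.0569) → (107.0586,150.0430) → (123.0146,165.4808).

Shape 3 is a line segment drawn with `<line>`. Its stroke #ff8800 means score at S424, F2342. After flipping Y the toolpath is (253.5010,194.4491) → (172.6778,92.6475).

Shape 4 is a circle drawn with `<circle>`. Its stroke #ff8800 means score at S424, F2342. After flipping Y the toolpath is (234.5283,121.6986) → (229.2732,148.1176) → (214.3081,170.5146) → (191.9111,185.4797) → (165.4921,190.7348) → (139.0731,185.4797) → (116.6761,170.5146) → (101.7110,148.1176) → (96.4559,121.6986) → (101.7110,95.2796) → (116.6761,72.8826) → (139.0731,57.9175) → (165.4921,52.6624) → (191.9111,57.9175) → (214.3081,72.8826) → (229.2732,95.2796) → (234.5283,121.6986), returning to the start.

G21
G90
G00 X255.2709 Y171.0811
M3 S424
G1 X252.3410 Y185.8105 F2342
G1 X243.9975 Y198.2974
G1 X231.5106 Y206.6409
G1 X216.7812 Y209.5708
G1 X202.0518 Y206.6409
G1 X189.5649 Y198.2974
G1 X181.2214 Y185.8105
G1 X178.2915 Y171.0811
G1 X181.2214 Y156.3517
G1 X189.5649 Y143.8648
G1 X202.0518 Y135.5213
G1 X216.7812 Y132.5914
G1 X231.5106 Y135.5213
G1 X243.9975 Y143.8648
G1 X252.3410 Y156.3517
G1 X255.2709 Y171.0811
M5
G00 X200.2060 Y220.0569
M3 S424
G1 X107.0586 Y150.0430 F2342
G1 X123.0146 Y165.4808
M5
G00 X253.5010 Y194.4491
M3 S424
G1 X172.6778 Y92.6475 F2342
M5
G00 X234.5283 Y121.6986
M3 S424
G1 X229.2732 Y148.1176 F2342
G1 X214.3081 Y170.5146
G1 X191.9111 Y185.4797
G1 X165.4921 Y190.7348
G1 X139.0731 Y185.4797
G1 X116.6761 Y170.5146
G1 X101.7110 Y148.1176
G1 X96.4559 Y121.6986
G1 X101.7110 Y95.2796
G1 X116.6761 Y72.8826
G1 X139.0731 Y57.9175
G1 X165.4921 Y52.6624
G1 X191.9111 Y57.9175
G1 X214.3081 Y72.8826
G1 X229.2732 Y95.2796
G1 X234.5283 Y121.6986
M5
G00 X0.0000 Y0.0000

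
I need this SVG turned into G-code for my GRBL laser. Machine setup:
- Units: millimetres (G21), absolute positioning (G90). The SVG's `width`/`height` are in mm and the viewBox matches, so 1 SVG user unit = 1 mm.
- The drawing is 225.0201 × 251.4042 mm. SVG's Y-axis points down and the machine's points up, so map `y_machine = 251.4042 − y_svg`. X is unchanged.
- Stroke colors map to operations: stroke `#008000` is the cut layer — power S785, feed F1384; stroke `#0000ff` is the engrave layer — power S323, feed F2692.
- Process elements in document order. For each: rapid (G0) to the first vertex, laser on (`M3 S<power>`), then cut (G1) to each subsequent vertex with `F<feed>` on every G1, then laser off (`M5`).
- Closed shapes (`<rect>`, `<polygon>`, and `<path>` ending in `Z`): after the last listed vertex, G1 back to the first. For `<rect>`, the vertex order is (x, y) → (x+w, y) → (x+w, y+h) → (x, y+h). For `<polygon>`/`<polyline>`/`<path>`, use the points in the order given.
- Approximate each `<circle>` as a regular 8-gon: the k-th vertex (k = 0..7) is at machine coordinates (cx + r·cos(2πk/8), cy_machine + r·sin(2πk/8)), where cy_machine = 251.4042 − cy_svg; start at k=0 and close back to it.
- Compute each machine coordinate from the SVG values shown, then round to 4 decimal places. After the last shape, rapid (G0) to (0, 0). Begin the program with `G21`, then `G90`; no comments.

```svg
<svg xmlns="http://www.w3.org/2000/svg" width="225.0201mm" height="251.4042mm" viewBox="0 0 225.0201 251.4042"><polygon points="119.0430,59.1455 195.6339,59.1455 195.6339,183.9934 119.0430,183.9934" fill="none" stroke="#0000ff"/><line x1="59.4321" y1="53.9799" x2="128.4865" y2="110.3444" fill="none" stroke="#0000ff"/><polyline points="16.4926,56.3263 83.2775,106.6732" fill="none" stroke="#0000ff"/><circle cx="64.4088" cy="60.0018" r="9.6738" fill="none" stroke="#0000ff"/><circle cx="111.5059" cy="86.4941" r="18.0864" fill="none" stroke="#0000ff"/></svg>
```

G21
G90
G0 X119.0430 Y192.2587
M3 S323
G1 X195.6339 Y192.2587 F2692
G1 X195.6339 Y67.4108 F2692
G1 X119.0430 Y67.4108 F2692
G1 X119.0430 Y192.2587 F2692
M5
G0 X59.4321 Y197.4243
M3 S323
G1 X128.4865 Y141.0598 F2692
M5
G0 X16.4926 Y195.0779
M3 S323
G1 X83.2775 Y144.7310 F2692
M5
G0 X74.0826 Y191.4024
M3 S323
G1 X71.2492 Y198.2428 F2692
G1 X64.4088 Y201.0762 F2692
G1 X57.5684 Y198.2428 F2692
G1 X54.7350 Y191.4024 F2692
G1 X57.5684 Y184.5620 F2692
G1 X64.4088 Y181.7286 F2692
G1 X71.2492 Y184.5620 F2692
G1 X74.0826 Y191.4024 F2692
M5
G0 X129.5923 Y164.9101
M3 S323
G1 X124.2949 Y177.6991 F2692
G1 X111.5059 Y182.9965 F2692
G1 X98.7169 Y177.6991 F2692
G1 X93.4195 Y164.9101 F2692
G1 X98.7169 Y152.1211 F2692
G1 X111.5059 Y146.8237 F2692
G1 X124.2949 Y152.1211 F2692
G1 X129.5923 Y164.9101 F2692
M5
G0 X0.0000 Y0.0000

Since the viewBox matches the mm dimensions, user units are millimetres directly. The only transform is the Y-flip y_m = 251.4042 − y_svg.

Shape 1 is a rectangle drawn with `<polygon>`. Its stroke #0000ff means engrave at S323, F2692. After flipping Y the toolpath is (119.0430,192.2587) → (195.6339,192.2587) → (195.6339,67.4108) → (119.0430,67.4108) → (119.0430,192.2587), returning to the start.

Shape 2 is a line segment drawn with `<line>`. Its stroke #0000ff means engrave at S323, F2692. After flipping Y the toolpath is (59.4321,197.4243) → (128.4865,141.0598).

Shape 3 is a line segment drawn with `<polyline>`. Its stroke #0000ff means engrave at S323, F2692. After flipping Y the toolpath is (16.4926,195.0779) → (83.2775,144.7310).

Shape 4 is a circle drawn with `<circle>`. Its stroke #0000ff means engrave at S323, F2692. After flipping Y the toolpath is (74.0826,191.4024) → (71.2492,198.2428) → (64.4088,201.0762) → (57.5684,198.2428) → (54.7350,191.4024) → (57.5684,184.5620) → (64.4088,181.7286) → (71.2492,184.5620) → (74.0826,191.4024), returning to the start.

Shape 5 is a circle drawn with `<circle>`. Its stroke #0000ff means engrave at S323, F2692. After flipping Y the toolpath is (129.5923,164.9101) → (124.2949,177.6991) → (111.5059,182.9965) → (98.7169,177.6991) → (93.4195,164.9101) → (98.7169,152.1211) → (111.5059,146.8237) → (124.2949,152.1211) → (129.5923,164.9101), returning to the start.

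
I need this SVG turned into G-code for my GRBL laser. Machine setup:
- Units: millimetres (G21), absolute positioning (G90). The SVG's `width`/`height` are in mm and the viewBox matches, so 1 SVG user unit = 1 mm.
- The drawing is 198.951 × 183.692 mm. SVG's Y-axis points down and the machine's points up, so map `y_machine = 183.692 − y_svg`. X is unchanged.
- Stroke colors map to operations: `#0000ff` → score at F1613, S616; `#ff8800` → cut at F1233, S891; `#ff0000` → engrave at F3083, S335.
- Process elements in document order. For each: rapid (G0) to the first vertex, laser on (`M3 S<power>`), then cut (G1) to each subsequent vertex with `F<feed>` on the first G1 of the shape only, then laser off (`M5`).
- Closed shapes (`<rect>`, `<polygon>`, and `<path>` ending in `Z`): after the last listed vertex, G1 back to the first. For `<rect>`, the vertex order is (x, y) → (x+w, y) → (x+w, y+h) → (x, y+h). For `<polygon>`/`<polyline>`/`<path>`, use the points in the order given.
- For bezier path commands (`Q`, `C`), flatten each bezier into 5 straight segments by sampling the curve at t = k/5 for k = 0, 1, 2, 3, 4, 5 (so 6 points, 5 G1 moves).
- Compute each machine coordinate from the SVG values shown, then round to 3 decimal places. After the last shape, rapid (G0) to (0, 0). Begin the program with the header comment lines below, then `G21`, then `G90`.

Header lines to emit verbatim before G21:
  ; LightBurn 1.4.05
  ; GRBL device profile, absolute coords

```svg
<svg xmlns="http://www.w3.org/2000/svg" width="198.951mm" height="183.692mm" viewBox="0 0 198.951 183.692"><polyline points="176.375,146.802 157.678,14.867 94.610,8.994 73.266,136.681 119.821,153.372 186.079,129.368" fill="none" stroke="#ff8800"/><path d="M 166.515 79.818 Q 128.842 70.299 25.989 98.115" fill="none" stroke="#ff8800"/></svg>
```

Since the viewBox matches the mm dimensions, user units are millimetres directly. The only transform is the Y-flip y_m = 183.692 − y_svg.

Shape 1 is a open polyline drawn with `<polyline>`. Its stroke #ff8800 means cut at S891, F1233. After flipping Y the toolpath is (176.375,36.890) → (157.678,168.825) → (94.610,174.698) → (73.266,47.011) → (119.821,30.320) → (186.079,54.324).

Shape 2 is a quadratic bezier drawn with `<path>`. Its stroke #ff8800 means cut at S891, F1233. After flipping Y the toolpath is (166.515,103.874) → (148.839,106.188) → (125.948,105.516) → (97.843,101.856) → (64.523,95.210) → (25.989,85.577).

; LightBurn 1.4.05
; GRBL device profile, absolute coords
G21
G90
G0 X176.375 Y36.890
M3 S891
G1 X157.678 Y168.825 F1233
G1 X94.610 Y174.698
G1 X73.266 Y47.011
G1 X119.821 Y30.320
G1 X186.079 Y54.324
M5
G0 X166.515 Y103.874
M3 S891
G1 X148.839 Y106.188 F1233
G1 X125.948 Y105.516
G1 X97.843 Y101.856
G1 X64.523 Y95.210
G1 X25.989 Y85.577
M5
G0 X0.000 Y0.000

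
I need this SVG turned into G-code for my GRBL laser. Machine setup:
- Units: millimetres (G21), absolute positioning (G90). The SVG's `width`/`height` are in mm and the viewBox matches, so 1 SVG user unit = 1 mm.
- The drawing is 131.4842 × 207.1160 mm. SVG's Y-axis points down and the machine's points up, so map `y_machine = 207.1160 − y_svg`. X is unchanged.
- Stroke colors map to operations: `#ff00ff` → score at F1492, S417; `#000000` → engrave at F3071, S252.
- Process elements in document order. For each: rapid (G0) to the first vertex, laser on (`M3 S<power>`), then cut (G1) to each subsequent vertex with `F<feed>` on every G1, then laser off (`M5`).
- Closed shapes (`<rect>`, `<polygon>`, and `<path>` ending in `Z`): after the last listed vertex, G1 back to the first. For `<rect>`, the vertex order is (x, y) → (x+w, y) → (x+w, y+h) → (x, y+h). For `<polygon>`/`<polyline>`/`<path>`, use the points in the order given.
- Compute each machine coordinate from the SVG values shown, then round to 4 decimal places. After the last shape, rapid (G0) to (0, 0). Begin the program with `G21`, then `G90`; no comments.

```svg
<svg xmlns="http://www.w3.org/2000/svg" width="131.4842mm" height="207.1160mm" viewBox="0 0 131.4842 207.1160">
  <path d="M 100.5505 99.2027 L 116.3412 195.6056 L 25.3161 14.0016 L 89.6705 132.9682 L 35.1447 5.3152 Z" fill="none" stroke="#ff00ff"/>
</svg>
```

1 u = 1 mm; y_m = 207.1160 − y.

[1] `<path>` closed polygon, #ff00ff→score S417 F1492: (100.5505,107.9133) → (116.3412,11.5104) → (25.3161,193.1144) → (89.6705,74.1478) → (35.1447,201.8008) → (100.5505,107.9133) (closed)

G21
G90
G0 X100.5505 Y107.9133
M3 S417
G1 X116.3412 Y11.5104 F1492
G1 X25.3161 Y193.1144 F1492
G1 X89.6705 Y74.1478 F1492
G1 X35.1447 Y201.8008 F1492
G1 X100.5505 Y107.9133 F1492
M5
G0 X0.0000 Y0.0000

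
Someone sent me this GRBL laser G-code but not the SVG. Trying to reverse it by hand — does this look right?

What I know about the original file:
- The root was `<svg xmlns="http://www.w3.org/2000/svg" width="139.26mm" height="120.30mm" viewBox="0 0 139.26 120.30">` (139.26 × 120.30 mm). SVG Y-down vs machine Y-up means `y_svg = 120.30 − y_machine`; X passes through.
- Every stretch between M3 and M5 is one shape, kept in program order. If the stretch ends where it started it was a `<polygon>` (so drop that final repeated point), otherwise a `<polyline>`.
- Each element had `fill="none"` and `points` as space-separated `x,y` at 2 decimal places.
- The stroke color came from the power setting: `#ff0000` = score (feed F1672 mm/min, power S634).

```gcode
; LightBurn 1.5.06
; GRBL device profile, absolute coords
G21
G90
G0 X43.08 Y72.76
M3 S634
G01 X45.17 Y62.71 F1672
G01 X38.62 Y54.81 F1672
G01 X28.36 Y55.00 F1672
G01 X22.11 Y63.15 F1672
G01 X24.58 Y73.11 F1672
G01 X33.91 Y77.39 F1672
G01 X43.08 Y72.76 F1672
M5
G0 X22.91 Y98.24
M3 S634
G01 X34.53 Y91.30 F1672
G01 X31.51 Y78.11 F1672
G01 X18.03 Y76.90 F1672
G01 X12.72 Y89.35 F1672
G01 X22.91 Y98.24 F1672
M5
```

Machine Y-up, SVG Y-down with viewBox height 120.30, so y_svg = 120.30 − y_machine; X carries over. Every run uses S634, so all elements get stroke `#ff0000` (score).

Run 1: The run returns to its start, so emit a `<polygon>` with points (Y-flipped): 43.08,47.54 45.17,57.59 38.62,65.49 28.36,65.30 22.11,57.15 24.58,47.19 33.91,42.91.

Run 2: The run returns to its start, so emit a `<polygon>` with points (Y-flipped): 22.91,22.06 34.53,29.00 31.51,42.19 18.03,43.40 12.72,30.95.

<svg xmlns="http://www.w3.org/2000/svg" width="139.26mm" height="120.30mm" viewBox="0 0 139.26 120.30">
  <polygon points="43.08,47.54 45.17,57.59 38.62,65.49 28.36,65.30 22.11,57.15 24.58,47.19 33.91,42.91" fill="none" stroke="#ff0000"/>
  <polygon points="22.91,22.06 34.53,29.00 31.51,42.19 18.03,43.40 12.72,30.95" fill="none" stroke="#ff0000"/>
</svg>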